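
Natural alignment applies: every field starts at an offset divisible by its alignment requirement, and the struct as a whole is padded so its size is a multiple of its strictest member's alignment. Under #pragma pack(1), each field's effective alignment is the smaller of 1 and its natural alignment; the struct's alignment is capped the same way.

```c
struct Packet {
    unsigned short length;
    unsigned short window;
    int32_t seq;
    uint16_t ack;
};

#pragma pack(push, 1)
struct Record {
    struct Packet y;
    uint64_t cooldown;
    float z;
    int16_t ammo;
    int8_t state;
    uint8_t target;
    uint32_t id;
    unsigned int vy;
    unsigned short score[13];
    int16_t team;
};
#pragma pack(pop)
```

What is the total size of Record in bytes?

64 bytes

Packet: 0..2  length  (2B, 2-aligned); 2..4  window  (2B, 2-aligned); 4..8  seq  (4B, 4-aligned); 8..10  ack  (2B, 2-aligned); 10..12  -- tail padding (2B); sizeof = 12, alignof = 4
0..12  y  (12B, 1-aligned)
12..20  cooldown  (8B, 1-aligned)
20..24  z  (4B, 1-aligned)
24..26  ammo  (2B, 1-aligned)
26..27  state  (1B, 1-aligned)
27..28  target  (1B, 1-aligned)
28..32  id  (4B, 1-aligned)
32..36  vy  (4B, 1-aligned)
36..62  score  (26B, 1-aligned)
62..64  team  (2B, 1-aligned)
sizeof = 64, alignof = 1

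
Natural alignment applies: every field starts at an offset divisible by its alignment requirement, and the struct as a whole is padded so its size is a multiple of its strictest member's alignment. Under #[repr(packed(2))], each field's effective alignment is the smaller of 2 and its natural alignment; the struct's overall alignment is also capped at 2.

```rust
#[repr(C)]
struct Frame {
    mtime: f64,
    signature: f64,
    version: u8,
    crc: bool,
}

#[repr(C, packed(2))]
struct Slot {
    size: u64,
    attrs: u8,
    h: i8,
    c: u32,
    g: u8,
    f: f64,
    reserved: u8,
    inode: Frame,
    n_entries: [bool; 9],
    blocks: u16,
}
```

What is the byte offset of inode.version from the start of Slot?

Frame: mtime at 0 (size 8, align 8) → ends 8; signature at 8 (size 8, align 8) → ends 16; version at 16 (size 1, align 1) → ends 17; crc at 17 (size 1, align 1) → ends 18; tail pad 6 to reach multiple of 8; total 24 bytes, alignment 8
size at 0 (size 8, align 2) → ends 8
attrs at 8 (size 1, align 1) → ends 9
h at 9 (size 1, align 1) → ends 10
c at 10 (size 4, align 2) → ends 14
g at 14 (size 1, align 1) → ends 15
pad 1 to align 2 for f
f at 16 (size 8, align 2) → ends 24
reserved at 24 (size 1, align 1) → ends 25
pad 1 to align 2 for inode
inode at 26 (size 24, align 2) → ends 50
within Frame: version at 16
26 + 16 = 42

42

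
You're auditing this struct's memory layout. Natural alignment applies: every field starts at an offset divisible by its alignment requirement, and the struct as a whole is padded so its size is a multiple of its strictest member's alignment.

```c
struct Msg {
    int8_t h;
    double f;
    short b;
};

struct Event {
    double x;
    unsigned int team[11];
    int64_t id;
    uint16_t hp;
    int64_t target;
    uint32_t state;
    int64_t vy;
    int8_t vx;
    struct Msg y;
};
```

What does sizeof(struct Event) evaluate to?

128

Msg: @0: h [1B, align 1] → 1; +7 pad (align 8); @8: f [8B, align 8] → 16; @16: b [2B, align 2] → 18; +6 tail pad (align 8); size 24, align 8
@0: x [8B, align 8] → 8
@8: team [44B, align 4] → 52
+4 pad (align 8)
@56: id [8B, align 8] → 64
@64: hp [2B, align 2] → 66
+6 pad (align 8)
@72: target [8B, align 8] → 80
@80: state [4B, align 4] → 84
+4 pad (align 8)
@88: vy [8B, align 8] → 96
@96: vx [1B, align 1] → 97
+7 pad (align 8)
@104: y [24B, align 8] → 128
size 128, align 8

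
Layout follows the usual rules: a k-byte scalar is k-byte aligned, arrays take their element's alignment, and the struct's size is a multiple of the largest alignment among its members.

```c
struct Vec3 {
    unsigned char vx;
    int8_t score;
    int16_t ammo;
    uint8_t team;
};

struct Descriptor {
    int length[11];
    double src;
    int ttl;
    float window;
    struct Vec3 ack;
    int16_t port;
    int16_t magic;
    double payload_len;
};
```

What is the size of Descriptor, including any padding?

Vec3: @0: vx [1B, align 1] → 1; @1: score [1B, align 1] → 2; @2: ammo [2B, align 2] → 4; @4: team [1B, align 1] → 5; +1 tail pad (align 2); size 6, align 2
@0: length [44B, align 4] → 44
+4 pad (align 8)
@48: src [8B, align 8] → 56
@56: ttl [4B, align 4] → 60
@60: window [4B, align 4] → 64
@64: ack [6B, align 2] → 70
@70: port [2B, align 2] → 72
@72: magic [2B, align 2] → 74
+6 pad (align 8)
@80: payload_len [8B, align 8] → 88
size 88, align 8

88 bytes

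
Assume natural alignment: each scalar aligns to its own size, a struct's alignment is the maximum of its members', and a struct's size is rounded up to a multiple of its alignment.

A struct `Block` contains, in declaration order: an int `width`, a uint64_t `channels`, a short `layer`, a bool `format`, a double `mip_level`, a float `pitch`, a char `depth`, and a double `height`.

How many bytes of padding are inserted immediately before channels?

0..4  width  (4B, 4-aligned)
4..8  -- padding (4B)
8..16  channels  (8B, 8-aligned)

4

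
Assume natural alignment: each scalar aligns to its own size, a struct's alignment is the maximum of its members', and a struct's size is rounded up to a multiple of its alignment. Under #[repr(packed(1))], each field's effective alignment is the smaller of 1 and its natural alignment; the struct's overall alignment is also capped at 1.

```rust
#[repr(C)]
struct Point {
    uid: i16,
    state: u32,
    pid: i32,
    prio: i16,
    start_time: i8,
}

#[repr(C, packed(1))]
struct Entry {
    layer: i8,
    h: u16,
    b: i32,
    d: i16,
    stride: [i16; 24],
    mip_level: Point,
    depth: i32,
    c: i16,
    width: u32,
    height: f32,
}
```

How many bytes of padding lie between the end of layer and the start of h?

0

Point: @0: uid [2B, align 2] → 2; +2 pad (align 4); @4: state [4B, align 4] → 8; @8: pid [4B, align 4] → 12; @12: prio [2B, align 2] → 14; @14: start_time [1B, align 1] → 15; +1 tail pad (align 4); size 16, align 4
@0: layer [1B, align 1] → 1
@1: h [2B, align 1] → 3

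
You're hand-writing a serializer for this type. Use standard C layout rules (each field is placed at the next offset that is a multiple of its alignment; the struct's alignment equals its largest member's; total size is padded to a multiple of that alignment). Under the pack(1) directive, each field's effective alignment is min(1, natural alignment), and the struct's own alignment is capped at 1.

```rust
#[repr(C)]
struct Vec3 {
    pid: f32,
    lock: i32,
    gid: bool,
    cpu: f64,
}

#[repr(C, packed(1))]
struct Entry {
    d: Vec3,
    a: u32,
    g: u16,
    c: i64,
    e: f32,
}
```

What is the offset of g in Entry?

Vec3: pid at 0 (size 4, align 4) → ends 4; lock at 4 (size 4, align 4) → ends 8; gid at 8 (size 1, align 1) → ends 9; pad 7 to align 8 for cpu; cpu at 16 (size 8, align 8) → ends 24; total 24 bytes, alignment 8
d at 0 (size 24, align 1) → ends 24
a at 24 (size 4, align 1) → ends 28
g at 28 (size 2, align 1) → ends 30

28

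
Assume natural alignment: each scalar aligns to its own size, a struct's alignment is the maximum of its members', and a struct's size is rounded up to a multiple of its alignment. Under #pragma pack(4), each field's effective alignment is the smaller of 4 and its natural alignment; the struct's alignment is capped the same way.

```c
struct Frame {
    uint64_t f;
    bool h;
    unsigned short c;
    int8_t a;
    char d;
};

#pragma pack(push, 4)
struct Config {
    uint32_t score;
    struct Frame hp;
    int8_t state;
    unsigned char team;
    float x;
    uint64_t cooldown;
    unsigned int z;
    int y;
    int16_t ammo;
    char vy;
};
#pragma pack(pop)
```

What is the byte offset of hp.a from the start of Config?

Frame: @0: f [8B, align 8] → 8; @8: h [1B, align 1] → 9; +1 pad (align 2); @10: c [2B, align 2] → 12; @12: a [1B, align 1] → 13; @13: d [1B, align 1] → 14; +2 tail pad (align 8); size 16, align 8
@0: score [4B, align 4] → 4
@4: hp [16B, align 4] → 20
within Frame: a at 12
4 + 12 = 16

16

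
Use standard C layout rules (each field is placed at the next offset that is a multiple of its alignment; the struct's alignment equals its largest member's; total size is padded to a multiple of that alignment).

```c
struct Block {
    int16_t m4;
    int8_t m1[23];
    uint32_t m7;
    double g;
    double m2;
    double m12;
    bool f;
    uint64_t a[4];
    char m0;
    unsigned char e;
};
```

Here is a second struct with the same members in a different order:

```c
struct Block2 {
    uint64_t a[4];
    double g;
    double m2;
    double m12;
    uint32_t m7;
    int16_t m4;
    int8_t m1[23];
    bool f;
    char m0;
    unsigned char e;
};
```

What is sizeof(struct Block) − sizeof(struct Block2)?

16

m4 at 0 (size 2, align 2) → ends 2
m1 at 2 (size 23, align 1) → ends 25
pad 3 to align 4 for m7
m7 at 28 (size 4, align 4) → ends 32
g at 32 (size 8, align 8) → ends 40
m2 at 40 (size 8, align 8) → ends 48
m12 at 48 (size 8, align 8) → ends 56
f at 56 (size 1, align 1) → ends 57
pad 7 to align 8 for a
a at 64 (size 32, align 8) → ends 96
m0 at 96 (size 1, align 1) → ends 97
e at 97 (size 1, align 1) → ends 98
tail pad 6 to reach multiple of 8
total 104 bytes, alignment 8
— Block2 —
a at 0 (size 32, align 8) → ends 32
g at 32 (size 8, align 8) → ends 40
m2 at 40 (size 8, align 8) → ends 48
m12 at 48 (size 8, align 8) → ends 56
m7 at 56 (size 4, align 4) → ends 60
m4 at 60 (size 2, align 2) → ends 62
m1 at 62 (size 23, align 1) → ends 85
f at 85 (size 1, align 1) → ends 86
m0 at 86 (size 1, align 1) → ends 87
e at 87 (size 1, align 1) → ends 88
total 88 bytes, alignment 8
104 − 88 = 16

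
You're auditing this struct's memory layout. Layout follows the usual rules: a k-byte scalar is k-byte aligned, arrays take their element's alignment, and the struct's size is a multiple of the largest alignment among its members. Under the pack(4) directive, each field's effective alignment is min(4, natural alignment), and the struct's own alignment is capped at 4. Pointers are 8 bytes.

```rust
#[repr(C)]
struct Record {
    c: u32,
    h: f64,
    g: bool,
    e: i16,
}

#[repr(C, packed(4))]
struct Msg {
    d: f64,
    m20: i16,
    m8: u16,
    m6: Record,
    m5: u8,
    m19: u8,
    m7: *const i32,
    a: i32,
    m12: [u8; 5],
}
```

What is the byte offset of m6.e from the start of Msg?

30

Record: @0: c [4B, align 4] → 4; +4 pad (align 8); @8: h [8B, align 8] → 16; @16: g [1B, align 1] → 17; +1 pad (align 2); @18: e [2B, align 2] → 20; +4 tail pad (align 8); size 24, align 8
@0: d [8B, align 4] → 8
@8: m20 [2B, align 2] → 10
@10: m8 [2B, align 2] → 12
@12: m6 [24B, align 4] → 36
within Record: e at 18
12 + 18 = 30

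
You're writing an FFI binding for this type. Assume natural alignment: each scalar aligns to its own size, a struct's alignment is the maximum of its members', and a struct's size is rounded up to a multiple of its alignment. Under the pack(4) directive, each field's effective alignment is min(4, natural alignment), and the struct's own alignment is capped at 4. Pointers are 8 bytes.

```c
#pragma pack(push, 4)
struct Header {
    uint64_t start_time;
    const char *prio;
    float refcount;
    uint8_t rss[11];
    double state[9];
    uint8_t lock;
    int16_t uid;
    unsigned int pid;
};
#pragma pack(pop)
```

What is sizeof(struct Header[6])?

0..8  start_time  (8B, 4-aligned)
8..16  prio  (8B, 4-aligned)
16..20  refcount  (4B, 4-aligned)
20..31  rss  (11B, 1-aligned)
31..32  -- padding (1B)
32..104  state  (72B, 4-aligned)
104..105  lock  (1B, 1-aligned)
105..106  -- padding (1B)
106..108  uid  (2B, 2-aligned)
108..112  pid  (4B, 4-aligned)
sizeof = 112, alignof = 4
array of 6: 6 × 112 = 672

672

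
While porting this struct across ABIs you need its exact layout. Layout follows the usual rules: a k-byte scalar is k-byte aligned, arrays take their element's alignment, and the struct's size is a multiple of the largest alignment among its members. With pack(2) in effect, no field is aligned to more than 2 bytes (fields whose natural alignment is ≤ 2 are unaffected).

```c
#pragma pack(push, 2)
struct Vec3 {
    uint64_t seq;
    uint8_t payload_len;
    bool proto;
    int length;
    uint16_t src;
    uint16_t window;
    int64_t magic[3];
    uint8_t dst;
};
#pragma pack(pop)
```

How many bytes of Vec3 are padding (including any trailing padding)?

1

@0: seq [8B, align 2] → 8
@8: payload_len [1B, align 1] → 9
@9: proto [1B, align 1] → 10
@10: length [4B, align 2] → 14
@14: src [2B, align 2] → 16
@16: window [2B, align 2] → 18
@18: magic [24B, align 2] → 42
@42: dst [1B, align 1] → 43
+1 tail pad (align 2)
size 44, align 2
data bytes 43, size 44 → padding 1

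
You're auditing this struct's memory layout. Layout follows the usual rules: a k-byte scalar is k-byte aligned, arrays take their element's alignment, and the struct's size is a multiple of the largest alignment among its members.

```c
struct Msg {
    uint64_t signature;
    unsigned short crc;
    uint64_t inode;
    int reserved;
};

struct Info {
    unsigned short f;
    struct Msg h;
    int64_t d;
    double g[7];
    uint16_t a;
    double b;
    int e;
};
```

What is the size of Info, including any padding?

Msg: @0: signature [8B, align 8] → 8; @8: crc [2B, align 2] → 10; +6 pad (align 8); @16: inode [8B, align 8] → 24; @24: reserved [4B, align 4] → 28; +4 tail pad (align 8); size 32, align 8
@0: f [2B, align 2] → 2
+6 pad (align 8)
@8: h [32B, align 8] → 40
@40: d [8B, align 8] → 48
@48: g [56B, align 8] → 104
@104: a [2B, align 2] → 106
+6 pad (align 8)
@112: b [8B, align 8] → 120
@120: e [4B, align 4] → 124
+4 tail pad (align 8)
size 128, align 8

128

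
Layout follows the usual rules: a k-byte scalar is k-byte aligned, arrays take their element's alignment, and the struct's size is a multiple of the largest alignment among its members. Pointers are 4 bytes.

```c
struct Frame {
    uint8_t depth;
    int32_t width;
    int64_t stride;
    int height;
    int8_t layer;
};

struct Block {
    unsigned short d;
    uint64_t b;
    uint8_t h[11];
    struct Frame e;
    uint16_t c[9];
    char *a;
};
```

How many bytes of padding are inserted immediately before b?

6

Frame: 0..1  depth  (1B, 1-aligned); 1..4  -- padding (3B); 4..8  width  (4B, 4-aligned); 8..16  stride  (8B, 8-aligned); 16..20  height  (4B, 4-aligned); 20..21  layer  (1B, 1-aligned); 21..24  -- tail padding (3B); sizeof = 24, alignof = 8
0..2  d  (2B, 2-aligned)
2..8  -- padding (6B)
8..16  b  (8B, 8-aligned)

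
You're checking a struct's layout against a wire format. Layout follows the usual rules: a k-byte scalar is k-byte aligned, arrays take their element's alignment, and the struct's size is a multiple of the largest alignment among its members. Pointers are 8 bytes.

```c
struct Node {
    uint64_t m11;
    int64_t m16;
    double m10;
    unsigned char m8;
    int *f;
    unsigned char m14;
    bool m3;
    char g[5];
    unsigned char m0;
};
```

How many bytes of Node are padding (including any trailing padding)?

m11 at 0 (size 8, align 8) → ends 8
m16 at 8 (size 8, align 8) → ends 16
m10 at 16 (size 8, align 8) → ends 24
m8 at 24 (size 1, align 1) → ends 25
pad 7 to align 8 for f
f at 32 (size 8, align 8) → ends 40
m14 at 40 (size 1, align 1) → ends 41
m3 at 41 (size 1, align 1) → ends 42
g at 42 (size 5, align 1) → ends 47
m0 at 47 (size 1, align 1) → ends 48
total 48 bytes, alignment 8
data bytes 41, size 48 → padding 7

7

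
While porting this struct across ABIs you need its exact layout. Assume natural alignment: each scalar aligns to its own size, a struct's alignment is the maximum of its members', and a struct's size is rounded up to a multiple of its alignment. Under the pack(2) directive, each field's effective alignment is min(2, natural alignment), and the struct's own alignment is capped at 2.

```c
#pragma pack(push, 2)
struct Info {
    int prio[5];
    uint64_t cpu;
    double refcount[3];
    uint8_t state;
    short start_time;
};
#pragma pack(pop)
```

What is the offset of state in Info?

@0: prio [20B, align 2] → 20
@20: cpu [8B, align 2] → 28
@28: refcount [24B, align 2] → 52
@52: state [1B, align 1] → 53

52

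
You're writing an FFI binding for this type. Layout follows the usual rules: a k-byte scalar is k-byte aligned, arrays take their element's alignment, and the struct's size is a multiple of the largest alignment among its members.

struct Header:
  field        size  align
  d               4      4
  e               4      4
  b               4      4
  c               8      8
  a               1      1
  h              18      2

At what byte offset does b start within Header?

d at 0 (size 4, align 4) → ends 4
e at 4 (size 4, align 4) → ends 8
b at 8 (size 4, align 4) → ends 12

8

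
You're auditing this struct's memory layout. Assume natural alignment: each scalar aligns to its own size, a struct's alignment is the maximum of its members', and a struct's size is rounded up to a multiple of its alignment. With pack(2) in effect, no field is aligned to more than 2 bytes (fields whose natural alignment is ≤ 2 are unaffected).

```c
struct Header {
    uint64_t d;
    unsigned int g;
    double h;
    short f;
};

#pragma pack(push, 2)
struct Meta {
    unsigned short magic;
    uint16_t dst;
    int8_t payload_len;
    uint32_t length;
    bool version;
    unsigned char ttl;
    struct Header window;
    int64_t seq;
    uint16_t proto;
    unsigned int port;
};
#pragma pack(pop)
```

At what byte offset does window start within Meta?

12

Header: @0: d [8B, align 8] → 8; @8: g [4B, align 4] → 12; +4 pad (align 8); @16: h [8B, align 8] → 24; @24: f [2B, align 2] → 26; +6 tail pad (align 8); size 32, align 8
@0: magic [2B, align 2] → 2
@2: dst [2B, align 2] → 4
@4: payload_len [1B, align 1] → 5
+1 pad (align 2)
@6: length [4B, align 2] → 10
@10: version [1B, align 1] → 11
@11: ttl [1B, align 1] → 12
@12: window [32B, align 2] → 44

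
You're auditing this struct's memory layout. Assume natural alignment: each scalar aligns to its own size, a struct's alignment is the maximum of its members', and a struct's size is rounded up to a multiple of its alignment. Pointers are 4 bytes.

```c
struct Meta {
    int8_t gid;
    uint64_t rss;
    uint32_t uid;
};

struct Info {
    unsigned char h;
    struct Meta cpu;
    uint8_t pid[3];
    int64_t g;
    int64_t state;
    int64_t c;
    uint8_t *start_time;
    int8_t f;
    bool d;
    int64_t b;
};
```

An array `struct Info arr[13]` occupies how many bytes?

Meta: @0: gid [1B, align 1] → 1; +7 pad (align 8); @8: rss [8B, align 8] → 16; @16: uid [4B, align 4] → 20; +4 tail pad (align 8); size 24, align 8
@0: h [1B, align 1] → 1
+7 pad (align 8)
@8: cpu [24B, align 8] → 32
@32: pid [3B, align 1] → 35
+5 pad (align 8)
@40: g [8B, align 8] → 48
@48: state [8B, align 8] → 56
@56: c [8B, align 8] → 64
@64: start_time [4B, align 4] → 68
@68: f [1B, align 1] → 69
@69: d [1B, align 1] → 70
+2 pad (align 8)
@72: b [8B, align 8] → 80
size 80, align 8
array of 13: 13 × 80 = 1040

1040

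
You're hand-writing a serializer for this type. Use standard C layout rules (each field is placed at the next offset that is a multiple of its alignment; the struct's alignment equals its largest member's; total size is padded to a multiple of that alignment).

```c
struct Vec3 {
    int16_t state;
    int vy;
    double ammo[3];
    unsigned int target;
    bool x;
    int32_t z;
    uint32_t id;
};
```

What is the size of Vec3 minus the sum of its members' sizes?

5

@0: state [2B, align 2] → 2
+2 pad (align 4)
@4: vy [4B, align 4] → 8
@8: ammo [24B, align 8] → 32
@32: target [4B, align 4] → 36
@36: x [1B, align 1] → 37
+3 pad (align 4)
@40: z [4B, align 4] → 44
@44: id [4B, align 4] → 48
size 48, align 8
data bytes 43, size 48 → padding 5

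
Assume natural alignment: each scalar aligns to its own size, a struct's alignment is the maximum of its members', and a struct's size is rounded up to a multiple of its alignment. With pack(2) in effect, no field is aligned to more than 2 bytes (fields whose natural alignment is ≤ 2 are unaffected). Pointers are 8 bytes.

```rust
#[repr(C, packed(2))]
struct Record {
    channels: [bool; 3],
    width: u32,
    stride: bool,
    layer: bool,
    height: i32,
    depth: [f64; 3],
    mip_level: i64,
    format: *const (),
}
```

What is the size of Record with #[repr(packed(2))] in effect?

54

channels at 0 (size 3, align 1) → ends 3
pad 1 to align 2 for width
width at 4 (size 4, align 2) → ends 8
stride at 8 (size 1, align 1) → ends 9
layer at 9 (size 1, align 1) → ends 10
height at 10 (size 4, align 2) → ends 14
depth at 14 (size 24, align 2) → ends 38
mip_level at 38 (size 8, align 2) → ends 46
format at 46 (size 8, align 2) → ends 54
total 54 bytes, alignment 2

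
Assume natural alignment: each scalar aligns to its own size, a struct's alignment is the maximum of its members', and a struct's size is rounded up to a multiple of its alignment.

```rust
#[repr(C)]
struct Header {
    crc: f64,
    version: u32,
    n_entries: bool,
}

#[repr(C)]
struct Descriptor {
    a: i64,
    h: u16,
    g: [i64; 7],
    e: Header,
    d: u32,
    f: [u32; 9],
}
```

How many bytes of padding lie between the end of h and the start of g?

Header: 0..8  crc  (8B, 8-aligned); 8..12  version  (4B, 4-aligned); 12..13  n_entries  (1B, 1-aligned); 13..16  -- tail padding (3B); sizeof = 16, alignof = 8
0..8  a  (8B, 8-aligned)
8..10  h  (2B, 2-aligned)
10..16  -- padding (6B)
16..72  g  (56B, 8-aligned)

6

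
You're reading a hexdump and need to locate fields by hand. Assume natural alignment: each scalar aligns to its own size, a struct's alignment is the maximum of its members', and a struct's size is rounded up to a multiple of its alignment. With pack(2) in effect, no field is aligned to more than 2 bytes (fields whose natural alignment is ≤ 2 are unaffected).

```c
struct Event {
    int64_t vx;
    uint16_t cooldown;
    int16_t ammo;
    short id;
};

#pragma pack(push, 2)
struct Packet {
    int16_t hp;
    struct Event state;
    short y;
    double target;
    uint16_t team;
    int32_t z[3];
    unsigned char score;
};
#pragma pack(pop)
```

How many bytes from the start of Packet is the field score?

Event: vx at 0 (size 8, align 8) → ends 8; cooldown at 8 (size 2, align 2) → ends 10; ammo at 10 (size 2, align 2) → ends 12; id at 12 (size 2, align 2) → ends 14; tail pad 2 to reach multiple of 8; total 16 bytes, alignment 8
hp at 0 (size 2, align 2) → ends 2
state at 2 (size 16, align 2) → ends 18
y at 18 (size 2, align 2) → ends 20
target at 20 (size 8, align 2) → ends 28
team at 28 (size 2, align 2) → ends 30
z at 30 (size 12, align 2) → ends 42
score at 42 (size 1, align 1) → ends 43

42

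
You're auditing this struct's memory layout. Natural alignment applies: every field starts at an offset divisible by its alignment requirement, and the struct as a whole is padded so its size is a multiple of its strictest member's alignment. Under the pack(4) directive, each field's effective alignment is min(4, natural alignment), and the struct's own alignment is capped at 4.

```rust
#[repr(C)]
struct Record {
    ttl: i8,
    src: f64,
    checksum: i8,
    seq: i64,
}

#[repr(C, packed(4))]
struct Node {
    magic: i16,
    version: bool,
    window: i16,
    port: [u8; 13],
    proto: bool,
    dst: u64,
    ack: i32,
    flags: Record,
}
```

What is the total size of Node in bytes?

64

Record: ttl at 0 (size 1, align 1) → ends 1; pad 7 to align 8 for src; src at 8 (size 8, align 8) → ends 16; checksum at 16 (size 1, align 1) → ends 17; pad 7 to align 8 for seq; seq at 24 (size 8, align 8) → ends 32; total 32 bytes, alignment 8
magic at 0 (size 2, align 2) → ends 2
version at 2 (size 1, align 1) → ends 3
pad 1 to align 2 for window
window at 4 (size 2, align 2) → ends 6
port at 6 (size 13, align 1) → ends 19
proto at 19 (size 1, align 1) → ends 20
dst at 20 (size 8, align 4) → ends 28
ack at 28 (size 4, align 4) → ends 32
flags at 32 (size 32, align 4) → ends 64
total 64 bytes, alignment 4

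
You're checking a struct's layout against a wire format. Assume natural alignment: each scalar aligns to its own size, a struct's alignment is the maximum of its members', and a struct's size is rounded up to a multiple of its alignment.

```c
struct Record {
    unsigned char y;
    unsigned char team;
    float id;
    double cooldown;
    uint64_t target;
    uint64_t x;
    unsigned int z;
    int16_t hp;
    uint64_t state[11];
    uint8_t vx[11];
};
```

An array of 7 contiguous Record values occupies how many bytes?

1008

@0: y [1B, align 1] → 1
@1: team [1B, align 1] → 2
+2 pad (align 4)
@4: id [4B, align 4] → 8
@8: cooldown [8B, align 8] → 16
@16: target [8B, align 8] → 24
@24: x [8B, align 8] → 32
@32: z [4B, align 4] → 36
@36: hp [2B, align 2] → 38
+2 pad (align 8)
@40: state [88B, align 8] → 128
@128: vx [11B, align 1] → 139
+5 tail pad (align 8)
size 144, align 8
array of 7: 7 × 144 = 1008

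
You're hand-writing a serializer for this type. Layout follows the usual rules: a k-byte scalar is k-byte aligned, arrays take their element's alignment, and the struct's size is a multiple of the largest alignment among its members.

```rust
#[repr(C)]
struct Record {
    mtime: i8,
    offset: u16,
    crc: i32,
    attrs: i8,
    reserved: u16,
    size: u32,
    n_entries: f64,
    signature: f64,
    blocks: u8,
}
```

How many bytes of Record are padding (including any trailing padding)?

9

mtime at 0 (size 1, align 1) → ends 1
pad 1 to align 2 for offset
offset at 2 (size 2, align 2) → ends 4
crc at 4 (size 4, align 4) → ends 8
attrs at 8 (size 1, align 1) → ends 9
pad 1 to align 2 for reserved
reserved at 10 (size 2, align 2) → ends 12
size at 12 (size 4, align 4) → ends 16
n_entries at 16 (size 8, align 8) → ends 24
signature at 24 (size 8, align 8) → ends 32
blocks at 32 (size 1, align 1) → ends 33
tail pad 7 to reach multiple of 8
total 40 bytes, alignment 8
data bytes 31, size 40 → padding 9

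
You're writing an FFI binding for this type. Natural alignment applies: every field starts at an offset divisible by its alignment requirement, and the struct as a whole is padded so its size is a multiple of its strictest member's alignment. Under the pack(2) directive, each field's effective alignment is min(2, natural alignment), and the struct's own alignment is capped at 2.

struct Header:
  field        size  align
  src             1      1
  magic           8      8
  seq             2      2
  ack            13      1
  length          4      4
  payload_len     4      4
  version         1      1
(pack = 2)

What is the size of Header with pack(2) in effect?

36

@0: src [1B, align 1] → 1
+1 pad (align 2)
@2: magic [8B, align 2] → 10
@10: seq [2B, align 2] → 12
@12: ack [13B, align 1] → 25
+1 pad (align 2)
@26: length [4B, align 2] → 30
@30: payload_len [4B, align 2] → 34
@34: version [1B, align 1] → 35
+1 tail pad (align 2)
size 36, align 2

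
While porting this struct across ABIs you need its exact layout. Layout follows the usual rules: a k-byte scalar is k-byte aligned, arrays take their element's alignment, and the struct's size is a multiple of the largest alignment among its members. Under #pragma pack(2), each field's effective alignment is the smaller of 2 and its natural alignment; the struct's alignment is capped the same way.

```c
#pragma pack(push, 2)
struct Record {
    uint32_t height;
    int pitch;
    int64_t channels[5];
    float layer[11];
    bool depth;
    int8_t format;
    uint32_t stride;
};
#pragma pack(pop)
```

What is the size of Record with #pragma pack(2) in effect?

height at 0 (size 4, align 2) → ends 4
pitch at 4 (size 4, align 2) → ends 8
channels at 8 (size 40, align 2) → ends 48
layer at 48 (size 44, align 2) → ends 92
depth at 92 (size 1, align 1) → ends 93
format at 93 (size 1, align 1) → ends 94
stride at 94 (size 4, align 2) → ends 98
total 98 bytes, alignment 2

98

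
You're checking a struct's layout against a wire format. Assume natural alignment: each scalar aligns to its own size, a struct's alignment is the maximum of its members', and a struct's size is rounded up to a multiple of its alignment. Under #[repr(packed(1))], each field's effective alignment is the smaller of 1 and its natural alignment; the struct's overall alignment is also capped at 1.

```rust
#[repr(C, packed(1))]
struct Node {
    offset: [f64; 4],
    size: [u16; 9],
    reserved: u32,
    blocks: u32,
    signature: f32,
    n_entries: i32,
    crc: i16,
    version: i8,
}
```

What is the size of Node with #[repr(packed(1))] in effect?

0..32  offset  (32B, 1-aligned)
32..50  size  (18B, 1-aligned)
50..54  reserved  (4B, 1-aligned)
54..58  blocks  (4B, 1-aligned)
58..62  signature  (4B, 1-aligned)
62..66  n_entries  (4B, 1-aligned)
66..68  crc  (2B, 1-aligned)
68..69  version  (1B, 1-aligned)
sizeof = 69, alignof = 1

69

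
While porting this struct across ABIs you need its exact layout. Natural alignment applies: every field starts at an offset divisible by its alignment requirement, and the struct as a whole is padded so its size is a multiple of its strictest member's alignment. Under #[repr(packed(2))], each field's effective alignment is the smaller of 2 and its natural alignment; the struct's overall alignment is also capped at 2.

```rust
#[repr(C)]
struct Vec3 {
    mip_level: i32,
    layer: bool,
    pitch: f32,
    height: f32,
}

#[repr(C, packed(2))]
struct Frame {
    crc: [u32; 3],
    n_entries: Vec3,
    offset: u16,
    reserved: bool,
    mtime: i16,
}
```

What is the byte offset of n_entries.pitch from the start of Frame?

Vec3: mip_level at 0 (size 4, align 4) → ends 4; layer at 4 (size 1, align 1) → ends 5; pad 3 to align 4 for pitch; pitch at 8 (size 4, align 4) → ends 12; height at 12 (size 4, align 4) → ends 16; total 16 bytes, alignment 4
crc at 0 (size 12, align 2) → ends 12
n_entries at 12 (size 16, align 2) → ends 28
within Vec3: pitch at 8
12 + 8 = 20

20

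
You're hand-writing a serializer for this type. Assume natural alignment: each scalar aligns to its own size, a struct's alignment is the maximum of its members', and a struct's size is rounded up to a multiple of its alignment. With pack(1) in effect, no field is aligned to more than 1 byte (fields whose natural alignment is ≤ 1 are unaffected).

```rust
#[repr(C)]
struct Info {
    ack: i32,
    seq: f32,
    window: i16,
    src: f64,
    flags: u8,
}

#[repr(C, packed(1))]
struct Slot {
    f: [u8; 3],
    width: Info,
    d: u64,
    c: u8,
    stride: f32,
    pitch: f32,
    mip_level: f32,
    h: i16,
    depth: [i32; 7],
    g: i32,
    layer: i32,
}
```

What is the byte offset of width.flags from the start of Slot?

27

Info: 0..4  ack  (4B, 4-aligned); 4..8  seq  (4B, 4-aligned); 8..10  window  (2B, 2-aligned); 10..16  -- padding (6B); 16..24  src  (8B, 8-aligned); 24..25  flags  (1B, 1-aligned); 25..32  -- tail padding (7B); sizeof = 32, alignof = 8
0..3  f  (3B, 1-aligned)
3..35  width  (32B, 1-aligned)
within Info: flags at 24
3 + 24 = 27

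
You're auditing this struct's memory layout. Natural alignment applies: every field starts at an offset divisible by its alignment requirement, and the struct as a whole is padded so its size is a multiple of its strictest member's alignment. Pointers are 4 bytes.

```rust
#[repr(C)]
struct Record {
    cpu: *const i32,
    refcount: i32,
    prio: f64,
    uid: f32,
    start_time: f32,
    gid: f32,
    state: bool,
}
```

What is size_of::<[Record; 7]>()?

224

@0: cpu [4B, align 4] → 4
@4: refcount [4B, align 4] → 8
@8: prio [8B, align 8] → 16
@16: uid [4B, align 4] → 20
@20: start_time [4B, align 4] → 24
@24: gid [4B, align 4] → 28
@28: state [1B, align 1] → 29
+3 tail pad (align 8)
size 32, align 8
array of 7: 7 × 32 = 224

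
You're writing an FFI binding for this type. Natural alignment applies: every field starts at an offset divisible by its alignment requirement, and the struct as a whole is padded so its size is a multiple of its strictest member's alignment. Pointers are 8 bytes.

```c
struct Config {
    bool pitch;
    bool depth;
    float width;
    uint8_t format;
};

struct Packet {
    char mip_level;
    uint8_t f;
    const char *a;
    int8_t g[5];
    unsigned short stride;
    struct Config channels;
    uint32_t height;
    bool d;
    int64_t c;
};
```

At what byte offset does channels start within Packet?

24

Config: @0: pitch [1B, align 1] → 1; @1: depth [1B, align 1] → 2; +2 pad (align 4); @4: width [4B, align 4] → 8; @8: format [1B, align 1] → 9; +3 tail pad (align 4); size 12, align 4
@0: mip_level [1B, align 1] → 1
@1: f [1B, align 1] → 2
+6 pad (align 8)
@8: a [8B, align 8] → 16
@16: g [5B, align 1] → 21
+1 pad (align 2)
@22: stride [2B, align 2] → 24
@24: channels [12B, align 4] → 36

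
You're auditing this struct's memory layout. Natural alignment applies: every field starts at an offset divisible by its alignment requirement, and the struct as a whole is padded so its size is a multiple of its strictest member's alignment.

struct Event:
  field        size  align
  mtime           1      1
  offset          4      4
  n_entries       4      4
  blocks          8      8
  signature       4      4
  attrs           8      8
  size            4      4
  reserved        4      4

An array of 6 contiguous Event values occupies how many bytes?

288

0..1  mtime  (1B, 1-aligned)
1..4  -- padding (3B)
4..8  offset  (4B, 4-aligned)
8..12  n_entries  (4B, 4-aligned)
12..16  -- padding (4B)
16..24  blocks  (8B, 8-aligned)
24..28  signature  (4B, 4-aligned)
28..32  -- padding (4B)
32..40  attrs  (8B, 8-aligned)
40..44  size  (4B, 4-aligned)
44..48  reserved  (4B, 4-aligned)
sizeof = 48, alignof = 8
array of 6: 6 × 48 = 288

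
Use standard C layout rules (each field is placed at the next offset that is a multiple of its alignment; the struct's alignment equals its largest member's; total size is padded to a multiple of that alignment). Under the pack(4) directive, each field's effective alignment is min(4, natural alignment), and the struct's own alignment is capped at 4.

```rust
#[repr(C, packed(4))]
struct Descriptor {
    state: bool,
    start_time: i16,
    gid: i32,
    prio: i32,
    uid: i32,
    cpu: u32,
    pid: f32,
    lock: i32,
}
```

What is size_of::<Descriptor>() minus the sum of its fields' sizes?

1

0..1  state  (1B, 1-aligned)
1..2  -- padding (1B)
2..4  start_time  (2B, 2-aligned)
4..8  gid  (4B, 4-aligned)
8..12  prio  (4B, 4-aligned)
12..16  uid  (4B, 4-aligned)
16..20  cpu  (4B, 4-aligned)
20..24  pid  (4B, 4-aligned)
24..28  lock  (4B, 4-aligned)
sizeof = 28, alignof = 4
data bytes 27, size 28 → padding 1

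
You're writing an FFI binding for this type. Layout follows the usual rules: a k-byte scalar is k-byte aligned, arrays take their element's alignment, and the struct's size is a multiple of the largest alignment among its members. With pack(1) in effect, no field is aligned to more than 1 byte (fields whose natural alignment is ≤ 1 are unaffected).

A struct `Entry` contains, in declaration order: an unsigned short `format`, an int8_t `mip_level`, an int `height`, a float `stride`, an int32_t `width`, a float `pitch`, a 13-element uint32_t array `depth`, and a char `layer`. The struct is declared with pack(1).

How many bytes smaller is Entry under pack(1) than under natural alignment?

4

natural layout:
  format at 0 (size 2, align 2) → ends 2
  mip_level at 2 (size 1, align 1) → ends 3
  pad 1 to align 4 for height
  height at 4 (size 4, align 4) → ends 8
  stride at 8 (size 4, align 4) → ends 12
  width at 12 (size 4, align 4) → ends 16
  pitch at 16 (size 4, align 4) → ends 20
  depth at 20 (size 52, align 4) → ends 72
  layer at 72 (size 1, align 1) → ends 73
  tail pad 3 to reach multiple of 4
  total 76 bytes, alignment 4
packed(1) layout:
  format at 0 (size 2, align 1) → ends 2
  mip_level at 2 (size 1, align 1) → ends 3
  height at 3 (size 4, align 1) → ends 7
  stride at 7 (size 4, align 1) → ends 11
  width at 11 (size 4, align 1) → ends 15
  pitch at 15 (size 4, align 1) → ends 19
  depth at 19 (size 52, align 1) → ends 71
  layer at 71 (size 1, align 1) → ends 72
  total 72 bytes, alignment 1
76 − 72 = 4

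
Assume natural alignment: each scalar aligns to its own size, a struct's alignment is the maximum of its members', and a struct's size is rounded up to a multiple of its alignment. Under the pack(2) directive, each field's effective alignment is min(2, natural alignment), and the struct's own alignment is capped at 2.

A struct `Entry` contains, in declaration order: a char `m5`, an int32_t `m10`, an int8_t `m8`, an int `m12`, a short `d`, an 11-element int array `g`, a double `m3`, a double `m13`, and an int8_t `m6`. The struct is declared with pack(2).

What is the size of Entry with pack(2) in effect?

@0: m5 [1B, align 1] → 1
+1 pad (align 2)
@2: m10 [4B, align 2] → 6
@6: m8 [1B, align 1] → 7
+1 pad (align 2)
@8: m12 [4B, align 2] → 12
@12: d [2B, align 2] → 14
@14: g [44B, align 2] → 58
@58: m3 [8B, align 2] → 66
@66: m13 [8B, align 2] → 74
@74: m6 [1B, align 1] → 75
+1 tail pad (align 2)
size 76, align 2

76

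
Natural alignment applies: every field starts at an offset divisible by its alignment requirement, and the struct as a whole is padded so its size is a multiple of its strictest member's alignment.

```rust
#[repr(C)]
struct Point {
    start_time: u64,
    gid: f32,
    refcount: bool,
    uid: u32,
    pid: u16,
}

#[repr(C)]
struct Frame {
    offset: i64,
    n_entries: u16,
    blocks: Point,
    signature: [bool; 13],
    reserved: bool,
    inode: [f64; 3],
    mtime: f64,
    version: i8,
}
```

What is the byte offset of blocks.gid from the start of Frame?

Point: @0: start_time [8B, align 8] → 8; @8: gid [4B, align 4] → 12; @12: refcount [1B, align 1] → 13; +3 pad (align 4); @16: uid [4B, align 4] → 20; @20: pid [2B, align 2] → 22; +2 tail pad (align 8); size 24, align 8
@0: offset [8B, align 8] → 8
@8: n_entries [2B, align 2] → 10
+6 pad (align 8)
@16: blocks [24B, align 8] → 40
within Point: gid at 8
16 + 8 = 24

24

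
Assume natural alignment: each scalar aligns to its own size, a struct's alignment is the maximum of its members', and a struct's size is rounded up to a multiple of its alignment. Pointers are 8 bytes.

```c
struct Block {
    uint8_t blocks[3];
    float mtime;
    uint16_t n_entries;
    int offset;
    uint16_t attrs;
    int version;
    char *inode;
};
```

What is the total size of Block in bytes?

@0: blocks [3B, align 1] → 3
+1 pad (align 4)
@4: mtime [4B, align 4] → 8
@8: n_entries [2B, align 2] → 10
+2 pad (align 4)
@12: offset [4B, align 4] → 16
@16: attrs [2B, align 2] → 18
+2 pad (align 4)
@20: version [4B, align 4] → 24
@24: inode [8B, align 8] → 32
size 32, align 8

32 bytes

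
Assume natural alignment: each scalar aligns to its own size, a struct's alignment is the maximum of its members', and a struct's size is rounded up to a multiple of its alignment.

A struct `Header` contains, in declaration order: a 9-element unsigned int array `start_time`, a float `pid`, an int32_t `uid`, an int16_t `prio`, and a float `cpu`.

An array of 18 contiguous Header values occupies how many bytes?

0..36  start_time  (36B, 4-aligned)
36..40  pid  (4B, 4-aligned)
40..44  uid  (4B, 4-aligned)
44..46  prio  (2B, 2-aligned)
46..48  -- padding (2B)
48..52  cpu  (4B, 4-aligned)
sizeof = 52, alignof = 4
array of 18: 18 × 52 = 936

936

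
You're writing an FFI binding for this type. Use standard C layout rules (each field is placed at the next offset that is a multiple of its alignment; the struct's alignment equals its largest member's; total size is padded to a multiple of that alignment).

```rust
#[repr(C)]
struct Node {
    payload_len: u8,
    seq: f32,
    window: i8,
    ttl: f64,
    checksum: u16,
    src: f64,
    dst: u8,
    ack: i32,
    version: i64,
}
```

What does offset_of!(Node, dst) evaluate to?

40

0..1  payload_len  (1B, 1-aligned)
1..4  -- padding (3B)
4..8  seq  (4B, 4-aligned)
8..9  window  (1B, 1-aligned)
9..16  -- padding (7B)
16..24  ttl  (8B, 8-aligned)
24..26  checksum  (2B, 2-aligned)
26..32  -- padding (6B)
32..40  src  (8B, 8-aligned)
40..41  dst  (1B, 1-aligned)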